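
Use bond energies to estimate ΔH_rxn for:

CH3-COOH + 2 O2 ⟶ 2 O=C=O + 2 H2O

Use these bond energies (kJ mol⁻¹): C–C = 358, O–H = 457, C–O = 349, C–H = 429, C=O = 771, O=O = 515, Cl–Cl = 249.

ΔH ≈ −660 kJ

Bonds broken (reactants):
  C–C: 1 × 358 = 358
  C–H: 3 × 429 = 1287
  C–O: 1 × 349 = 349
  C=O: 1 × 771 = 771
  O–H: 1 × 457 = 457
  O=O: 2 × 515 = 1030
  Σ(broken) = 4252 kJ
Bonds formed (products):
  C=O: 4 × 771 = 3084
  O–H: 4 × 457 = 1828
  Σ(formed) = 4912 kJ
ΔH = Σ(broken) − Σ(formed) = 4252 − 4912 = −660 kJ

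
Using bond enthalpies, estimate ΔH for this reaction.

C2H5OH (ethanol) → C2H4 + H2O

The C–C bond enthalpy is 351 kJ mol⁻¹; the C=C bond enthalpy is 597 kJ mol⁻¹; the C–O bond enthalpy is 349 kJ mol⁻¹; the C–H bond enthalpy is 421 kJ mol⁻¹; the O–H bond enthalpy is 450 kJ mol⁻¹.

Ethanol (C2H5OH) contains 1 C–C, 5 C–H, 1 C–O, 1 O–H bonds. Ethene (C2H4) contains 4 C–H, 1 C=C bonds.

ΔH ≈ +74 kJ

Bonds broken (reactants):
  C–C: 1 × 351 = 351
  C–H: 5 × 421 = 2105
  C–O: 1 × 349 = 349
  O–H: 1 × 450 = 450
  Σ(broken) = 3255 kJ
Bonds formed (products):
  C–H: 4 × 421 = 1684
  C=C: 1 × 597 = 597
  O–H: 2 × 450 = 900
  Σ(formed) = 3181 kJ
ΔH = Σ(broken) − Σ(formed) = 3255 − 3181 = +74 kJ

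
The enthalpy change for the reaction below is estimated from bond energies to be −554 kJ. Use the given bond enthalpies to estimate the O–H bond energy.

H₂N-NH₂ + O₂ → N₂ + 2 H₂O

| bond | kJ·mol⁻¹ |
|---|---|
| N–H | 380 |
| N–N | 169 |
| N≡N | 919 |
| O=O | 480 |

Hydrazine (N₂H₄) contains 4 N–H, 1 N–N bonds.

D(O–H) ≈ 451 kJ/mol

Let D be the O–H bond energy.
Σ(broken) = 4×380 + 1×169 + 1×480 = 2169
Σ(formed) = 1×919 + 4×D = 919 + 4D
ΔH = Σ(broken) − Σ(formed) = (2169) − (919 + 4D) = +1250 − 4D
Setting this equal to −554 kJ gives 4D = 1804, so D = 451 kJ/mol.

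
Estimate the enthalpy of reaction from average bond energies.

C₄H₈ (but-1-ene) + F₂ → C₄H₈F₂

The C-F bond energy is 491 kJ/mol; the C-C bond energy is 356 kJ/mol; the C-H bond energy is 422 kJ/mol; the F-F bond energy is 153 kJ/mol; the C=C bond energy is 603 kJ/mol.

Bonds broken (reactants):
  C-C: 2 × 356 = 712
  C-H: 8 × 422 = 3376
  C=C: 1 × 603 = 603
  F-F: 1 × 153 = 153
  Σ(broken) = 4844 kJ
Bonds formed (products):
  C-C: 3 × 356 = 1068
  C-F: 2 × 491 = 982
  C-H: 8 × 422 = 3376
  Σ(formed) = 5426 kJ
ΔH = Σ(broken) − Σ(formed) = 4844 − 5426 = −582 kJ

ΔH ≈ −582 kJ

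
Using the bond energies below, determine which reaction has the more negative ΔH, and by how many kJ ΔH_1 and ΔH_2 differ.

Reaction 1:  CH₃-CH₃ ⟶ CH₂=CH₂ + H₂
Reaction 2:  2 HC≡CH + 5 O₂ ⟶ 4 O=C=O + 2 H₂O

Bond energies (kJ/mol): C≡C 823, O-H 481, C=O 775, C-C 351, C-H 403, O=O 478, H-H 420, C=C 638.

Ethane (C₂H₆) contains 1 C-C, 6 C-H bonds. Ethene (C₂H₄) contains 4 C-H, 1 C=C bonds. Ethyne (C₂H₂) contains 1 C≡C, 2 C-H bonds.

Reaction 1:
  Bonds broken (reactants):
    C-C: 1 × 351 = 351
    C-H: 6 × 403 = 2418
    Σ(broken) = 2769 kJ
  Bonds formed (products):
    C-H: 4 × 403 = 1612
    C=C: 1 × 638 = 638
    H-H: 1 × 420 = 420
    Σ(formed) = 2670 kJ
  ΔH_1 = 2769 − 2670 = +99 kJ
Reaction 2:
  Bonds broken (reactants):
    C≡C: 2 × 823 = 1646
    C-H: 4 × 403 = 1612
    O=O: 5 × 478 = 2390
    Σ(broken) = 5648 kJ
  Bonds formed (products):
    C=O: 8 × 775 = 6200
    O-H: 4 × 481 = 1924
    Σ(formed) = 8124 kJ
  ΔH_2 = 5648 − 8124 = −2476 kJ
ΔH_1 − ΔH_2 = +2575 kJ, so reaction 2 has the more negative ΔH; |ΔH_1 − ΔH_2| = 2575 kJ.

Reaction 2, by 2575 kJ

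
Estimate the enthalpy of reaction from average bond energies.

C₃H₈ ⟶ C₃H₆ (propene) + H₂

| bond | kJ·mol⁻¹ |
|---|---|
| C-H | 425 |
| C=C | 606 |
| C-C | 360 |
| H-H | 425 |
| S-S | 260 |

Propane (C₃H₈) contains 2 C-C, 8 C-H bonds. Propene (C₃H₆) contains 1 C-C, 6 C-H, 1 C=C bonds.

ΔH ≈ +179 kJ

Bonds broken (reactants):
  C-C: 2 × 360 = 720
  C-H: 8 × 425 = 3400
  Σ(broken) = 4120 kJ
Bonds formed (products):
  C-C: 1 × 360 = 360
  C-H: 6 × 425 = 2550
  C=C: 1 × 606 = 606
  H-H: 1 × 425 = 425
  Σ(formed) = 3941 kJ
ΔH = Σ(broken) − Σ(formed) = 4120 − 3941 = +179 kJ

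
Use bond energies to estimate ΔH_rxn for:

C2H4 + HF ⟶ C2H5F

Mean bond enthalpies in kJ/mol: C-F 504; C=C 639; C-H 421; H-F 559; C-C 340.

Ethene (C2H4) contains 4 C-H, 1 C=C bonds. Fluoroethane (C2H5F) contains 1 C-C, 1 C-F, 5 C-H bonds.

ΔH ≈ −67 kJ

Bonds broken (reactants):
  C-H: 4 × 421 = 1684
  C=C: 1 × 639 = 639
  H-F: 1 × 559 = 559
  Σ(broken) = 2882 kJ
Bonds formed (products):
  C-C: 1 × 340 = 340
  C-F: 1 × 504 = 504
  C-H: 5 × 421 = 2105
  Σ(formed) = 2949 kJ
ΔH = Σ(broken) − Σ(formed) = 2882 − 2949 = −67 kJ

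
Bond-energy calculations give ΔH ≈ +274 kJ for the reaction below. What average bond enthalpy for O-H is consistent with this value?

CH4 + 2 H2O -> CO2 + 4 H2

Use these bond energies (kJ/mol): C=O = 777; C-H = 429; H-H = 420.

Let D be the O-H bond energy.
Σ(broken) = 4×429 + 4×D = 1716 + 4D
Σ(formed) = 2×777 + 4×420 = 3234
ΔH = Σ(broken) − Σ(formed) = (1716 + 4D) − (3234) = −1518 + 4D
Setting this equal to +274 kJ gives 4D = 1792, so D = 448 kJ/mol.

D(O-H) ≈ 448 kJ/mol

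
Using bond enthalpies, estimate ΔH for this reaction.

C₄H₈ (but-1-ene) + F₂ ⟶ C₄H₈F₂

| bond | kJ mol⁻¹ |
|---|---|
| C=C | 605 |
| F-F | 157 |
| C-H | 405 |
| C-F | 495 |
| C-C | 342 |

Bonds broken (reactants):
  C-C: 2 × 342 = 684
  C-H: 8 × 405 = 3240
  C=C: 1 × 605 = 605
  F-F: 1 × 157 = 157
  Σ(broken) = 4686 kJ
Bonds formed (products):
  C-C: 3 × 342 = 1026
  C-F: 2 × 495 = 990
  C-H: 8 × 405 = 3240
  Σ(formed) = 5256 kJ
ΔH = Σ(broken) − Σ(formed) = 4686 − 5256 = −570 kJ

ΔH ≈ −570 kJ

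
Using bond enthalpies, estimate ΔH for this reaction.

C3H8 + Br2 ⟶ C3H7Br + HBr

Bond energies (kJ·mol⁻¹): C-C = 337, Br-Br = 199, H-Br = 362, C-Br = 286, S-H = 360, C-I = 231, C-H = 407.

ΔH ≈ −42 kJ

Bonds broken (reactants):
  Br-Br: 1 × 199 = 199
  C-C: 2 × 337 = 674
  C-H: 8 × 407 = 3256
  Σ(broken) = 4129 kJ
Bonds formed (products):
  C-Br: 1 × 286 = 286
  C-C: 2 × 337 = 674
  C-H: 7 × 407 = 2849
  H-Br: 1 × 362 = 362
  Σ(formed) = 4171 kJ
ΔH = Σ(broken) − Σ(formed) = 4129 − 4171 = −42 kJ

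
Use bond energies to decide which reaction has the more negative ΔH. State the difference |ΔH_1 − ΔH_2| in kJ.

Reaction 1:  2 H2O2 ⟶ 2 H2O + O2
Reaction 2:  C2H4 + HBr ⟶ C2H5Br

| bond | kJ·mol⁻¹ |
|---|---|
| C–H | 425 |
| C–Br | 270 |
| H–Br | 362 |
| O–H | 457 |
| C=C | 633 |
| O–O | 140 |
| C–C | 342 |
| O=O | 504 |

Reaction 1, by 182 kJ

Reaction 1:
  Bonds broken (reactants):
    O–H: 4 × 457 = 1828
    O–O: 2 × 140 = 280
    Σ(broken) = 2108 kJ
  Bonds formed (products):
    O–H: 4 × 457 = 1828
    O=O: 1 × 504 = 504
    Σ(formed) = 2332 kJ
  ΔH_1 = 2108 − 2332 = −224 kJ
Reaction 2:
  Bonds broken (reactants):
    C–H: 4 × 425 = 1700
    C=C: 1 × 633 = 633
    H–Br: 1 × 362 = 362
    Σ(broken) = 2695 kJ
  Bonds formed (products):
    C–Br: 1 × 270 = 270
    C–C: 1 × 342 = 342
    C–H: 5 × 425 = 2125
    Σ(formed) = 2737 kJ
  ΔH_2 = 2695 − 2737 = −42 kJ
ΔH_1 − ΔH_2 = −182 kJ, so reaction 1 has the more negative ΔH; |ΔH_1 − ΔH_2| = 182 kJ.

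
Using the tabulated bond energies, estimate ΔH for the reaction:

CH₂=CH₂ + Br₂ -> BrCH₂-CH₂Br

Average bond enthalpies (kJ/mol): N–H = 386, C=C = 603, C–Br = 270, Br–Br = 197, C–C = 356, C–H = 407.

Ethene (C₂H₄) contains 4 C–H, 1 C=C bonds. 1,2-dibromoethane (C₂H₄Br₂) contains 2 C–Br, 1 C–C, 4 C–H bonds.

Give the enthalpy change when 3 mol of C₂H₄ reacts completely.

Bonds broken (reactants):
  Br–Br: 1 × 197 = 197
  C–H: 4 × 407 = 1628
  C=C: 1 × 603 = 603
  Σ(broken) = 2428 kJ
Bonds formed (products):
  C–Br: 2 × 270 = 540
  C–C: 1 × 356 = 356
  C–H: 4 × 407 = 1628
  Σ(formed) = 2524 kJ
ΔH = Σ(broken) − Σ(formed) = 2428 − 2524 = −96 kJ
For 3× the reaction as written: 3 × (−96) = −288 kJ

ΔH = −288 kJ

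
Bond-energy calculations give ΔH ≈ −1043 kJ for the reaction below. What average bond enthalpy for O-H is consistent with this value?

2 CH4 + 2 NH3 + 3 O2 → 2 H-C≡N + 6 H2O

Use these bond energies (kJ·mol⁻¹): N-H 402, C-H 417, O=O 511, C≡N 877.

D(O-H) ≈ 478 kJ/mol

Let D be the O-H bond energy.
Σ(broken) = 8×417 + 6×402 + 3×511 = 7281
Σ(formed) = 2×877 + 2×417 + 12×D = 2588 + 12D
ΔH = Σ(broken) − Σ(formed) = (7281) − (2588 + 12D) = +4693 − 12D
Setting this equal to −1043 kJ gives 12D = 5736, so D = 478 kJ/mol.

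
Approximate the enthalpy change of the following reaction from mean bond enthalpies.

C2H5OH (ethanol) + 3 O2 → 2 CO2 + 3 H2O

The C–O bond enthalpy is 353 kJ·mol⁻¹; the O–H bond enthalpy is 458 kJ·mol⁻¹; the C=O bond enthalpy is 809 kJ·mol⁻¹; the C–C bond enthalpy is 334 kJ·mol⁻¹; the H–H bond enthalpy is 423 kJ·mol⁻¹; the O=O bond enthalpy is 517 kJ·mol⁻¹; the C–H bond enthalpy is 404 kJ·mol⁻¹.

Bonds broken (reactants):
  C–C: 1 × 334 = 334
  C–H: 5 × 404 = 2020
  C–O: 1 × 353 = 353
  O–H: 1 × 458 = 458
  O=O: 3 × 517 = 1551
  Σ(broken) = 4716 kJ
Bonds formed (products):
  C=O: 4 × 809 = 3236
  O–H: 6 × 458 = 2748
  Σ(formed) = 5984 kJ
ΔH = Σ(broken) − Σ(formed) = 4716 − 5984 = −1268 kJ

ΔH ≈ −1268 kJ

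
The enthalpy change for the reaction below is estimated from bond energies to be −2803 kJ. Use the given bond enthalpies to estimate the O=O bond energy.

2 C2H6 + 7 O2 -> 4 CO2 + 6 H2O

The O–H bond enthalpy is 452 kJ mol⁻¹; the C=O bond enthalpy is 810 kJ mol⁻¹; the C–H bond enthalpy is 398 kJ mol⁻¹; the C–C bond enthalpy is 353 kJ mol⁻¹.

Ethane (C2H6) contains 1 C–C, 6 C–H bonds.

Let D be the O=O bond energy.
Σ(broken) = 2×353 + 12×398 + 7×D = 5482 + 7D
Σ(formed) = 8×810 + 12×452 = 11904
ΔH = Σ(broken) − Σ(formed) = (5482 + 7D) − (11904) = −6422 + 7D
Setting this equal to −2803 kJ gives 7D = 3619, so D = 517 kJ/mol.

D(O=O) ≈ 517 kJ/mol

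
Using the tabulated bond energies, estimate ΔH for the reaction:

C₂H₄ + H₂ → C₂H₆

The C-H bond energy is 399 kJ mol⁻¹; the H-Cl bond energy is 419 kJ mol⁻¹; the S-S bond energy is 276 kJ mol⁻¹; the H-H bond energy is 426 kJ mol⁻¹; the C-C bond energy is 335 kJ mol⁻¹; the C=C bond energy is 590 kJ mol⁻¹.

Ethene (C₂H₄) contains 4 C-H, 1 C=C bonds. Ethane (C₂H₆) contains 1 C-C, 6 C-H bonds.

ΔH ≈ −117 kJ

Bonds broken (reactants):
  C-H: 4 × 399 = 1596
  C=C: 1 × 590 = 590
  H-H: 1 × 426 = 426
  Σ(broken) = 2612 kJ
Bonds formed (products):
  C-C: 1 × 335 = 335
  C-H: 6 × 399 = 2394
  Σ(formed) = 2729 kJ
ΔH = Σ(broken) − Σ(formed) = 2612 − 2729 = −117 kJ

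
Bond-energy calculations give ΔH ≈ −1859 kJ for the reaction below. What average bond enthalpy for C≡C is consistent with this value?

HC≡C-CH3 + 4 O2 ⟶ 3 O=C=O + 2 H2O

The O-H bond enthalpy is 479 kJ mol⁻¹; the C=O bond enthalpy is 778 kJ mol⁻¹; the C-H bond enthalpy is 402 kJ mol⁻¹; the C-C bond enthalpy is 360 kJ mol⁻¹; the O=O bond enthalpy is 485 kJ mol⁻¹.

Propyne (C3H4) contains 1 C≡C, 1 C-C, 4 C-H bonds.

Let D be the C≡C bond energy.
Σ(broken) = 1×D + 1×360 + 4×402 + 4×485 = 3908 + D
Σ(formed) = 6×778 + 4×479 = 6584
ΔH = Σ(broken) − Σ(formed) = (3908 + D) − (6584) = −2676 + D
Setting this equal to −1859 kJ gives D = 817 kJ/mol.

D(C≡C) ≈ 817 kJ/mol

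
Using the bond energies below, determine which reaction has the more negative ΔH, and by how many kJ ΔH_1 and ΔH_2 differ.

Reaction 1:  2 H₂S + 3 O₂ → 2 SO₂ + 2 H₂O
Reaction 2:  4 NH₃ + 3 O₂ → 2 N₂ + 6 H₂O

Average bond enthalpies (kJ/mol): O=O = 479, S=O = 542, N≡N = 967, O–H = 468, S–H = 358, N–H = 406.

Reaction 2, by 70 kJ

Reaction 1:
  Bonds broken (reactants):
    O=O: 3 × 479 = 1437
    S–H: 4 × 358 = 1432
    Σ(broken) = 2869 kJ
  Bonds formed (products):
    O–H: 4 × 468 = 1872
    S=O: 4 × 542 = 2168
    Σ(formed) = 4040 kJ
  ΔH_1 = 2869 − 4040 = −1171 kJ
Reaction 2:
  Bonds broken (reactants):
    N–H: 12 × 406 = 4872
    O=O: 3 × 479 = 1437
    Σ(broken) = 6309 kJ
  Bonds formed (products):
    N≡N: 2 × 967 = 1934
    O–H: 12 × 468 = 5616
    Σ(formed) = 7550 kJ
  ΔH_2 = 6309 − 7550 = −1241 kJ
ΔH_1 − ΔH_2 = +70 kJ, so reaction 2 has the more negative ΔH; |ΔH_1 − ΔH_2| = 70 kJ.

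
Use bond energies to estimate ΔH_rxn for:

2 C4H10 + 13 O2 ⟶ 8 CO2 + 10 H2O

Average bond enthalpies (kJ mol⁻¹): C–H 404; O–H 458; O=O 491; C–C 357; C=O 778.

ΔH ≈ −5003 kJ

Bonds broken (reactants):
  C–C: 6 × 357 = 2142
  C–H: 20 × 404 = 8080
  O=O: 13 × 491 = 6383
  Σ(broken) = 16605 kJ
Bonds formed (products):
  C=O: 16 × 778 = 12448
  O–H: 20 × 458 = 9160
  Σ(formed) = 21608 kJ
ΔH = Σ(broken) − Σ(formed) = 16605 − 21608 = −5003 kJ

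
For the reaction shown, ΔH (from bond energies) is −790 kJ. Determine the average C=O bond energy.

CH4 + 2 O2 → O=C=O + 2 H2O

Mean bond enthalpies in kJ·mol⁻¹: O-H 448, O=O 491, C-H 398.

Let D be the C=O bond energy.
Σ(broken) = 4×398 + 2×491 = 2574
Σ(formed) = 2×D + 4×448 = 1792 + 2D
ΔH = Σ(broken) − Σ(formed) = (2574) − (1792 + 2D) = +782 − 2D
Setting this equal to −790 kJ gives 2D = 1572, so D = 786 kJ/mol.

D(C=O) ≈ 786 kJ/mol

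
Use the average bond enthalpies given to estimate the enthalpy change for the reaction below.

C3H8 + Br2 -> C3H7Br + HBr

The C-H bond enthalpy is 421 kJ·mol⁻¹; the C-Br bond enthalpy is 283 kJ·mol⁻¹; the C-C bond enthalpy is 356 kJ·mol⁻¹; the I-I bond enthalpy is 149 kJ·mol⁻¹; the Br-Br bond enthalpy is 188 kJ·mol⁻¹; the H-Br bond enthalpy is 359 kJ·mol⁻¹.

ΔH ≈ −33 kJ

Bonds broken (reactants):
  Br-Br: 1 × 188 = 188
  C-C: 2 × 356 = 712
  C-H: 8 × 421 = 3368
  Σ(broken) = 4268 kJ
Bonds formed (products):
  C-Br: 1 × 283 = 283
  C-C: 2 × 356 = 712
  C-H: 7 × 421 = 2947
  H-Br: 1 × 359 = 359
  Σ(formed) = 4301 kJ
ΔH = Σ(broken) − Σ(formed) = 4268 − 4301 = −33 kJ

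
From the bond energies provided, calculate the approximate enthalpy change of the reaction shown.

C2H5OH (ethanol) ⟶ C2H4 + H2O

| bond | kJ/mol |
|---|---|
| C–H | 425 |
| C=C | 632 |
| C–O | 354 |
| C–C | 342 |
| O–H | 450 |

Bonds broken (reactants):
  C–C: 1 × 342 = 342
  C–H: 5 × 425 = 2125
  C–O: 1 × 354 = 354
  O–H: 1 × 450 = 450
  Σ(broken) = 3271 kJ
Bonds formed (products):
  C–H: 4 × 425 = 1700
  C=C: 1 × 632 = 632
  O–H: 2 × 450 = 900
  Σ(formed) = 3232 kJ
ΔH = Σ(broken) − Σ(formed) = 3271 − 3232 = +39 kJ

ΔH ≈ +39 kJ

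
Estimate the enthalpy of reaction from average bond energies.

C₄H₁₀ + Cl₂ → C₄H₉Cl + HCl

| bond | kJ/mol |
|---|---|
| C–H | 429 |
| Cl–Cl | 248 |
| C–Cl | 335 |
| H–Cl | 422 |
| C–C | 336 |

Bonds broken (reactants):
  C–C: 3 × 336 = 1008
  C–H: 10 × 429 = 4290
  Cl–Cl: 1 × 248 = 248
  Σ(broken) = 5546 kJ
Bonds formed (products):
  C–C: 3 × 336 = 1008
  C–Cl: 1 × 335 = 335
  C–H: 9 × 429 = 3861
  H–Cl: 1 × 422 = 422
  Σ(formed) = 5626 kJ
ΔH = Σ(broken) − Σ(formed) = 5546 − 5626 = −80 kJ

ΔH ≈ −80 kJ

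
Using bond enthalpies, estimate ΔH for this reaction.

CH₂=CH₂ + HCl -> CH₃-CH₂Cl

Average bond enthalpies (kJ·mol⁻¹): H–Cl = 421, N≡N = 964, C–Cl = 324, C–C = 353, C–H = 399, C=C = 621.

Bonds broken (reactants):
  C–H: 4 × 399 = 1596
  C=C: 1 × 621 = 621
  H–Cl: 1 × 421 = 421
  Σ(broken) = 2638 kJ
Bonds formed (products):
  C–C: 1 × 353 = 353
  C–Cl: 1 × 324 = 324
  C–H: 5 × 399 = 1995
  Σ(formed) = 2672 kJ
ΔH = Σ(broken) − Σ(formed) = 2638 − 2672 = −34 kJ

ΔH ≈ −34 kJ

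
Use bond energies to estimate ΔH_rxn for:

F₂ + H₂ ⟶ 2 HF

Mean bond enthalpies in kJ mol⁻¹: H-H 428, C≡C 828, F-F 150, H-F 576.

Bonds broken (reactants):
  F-F: 1 × 150 = 150
  H-H: 1 × 428 = 428
  Σ(broken) = 578 kJ
Bonds formed (products):
  H-F: 2 × 576 = 1152
  Σ(formed) = 1152 kJ
ΔH = Σ(broken) − Σ(formed) = 578 − 1152 = −574 kJ

ΔH ≈ −574 kJ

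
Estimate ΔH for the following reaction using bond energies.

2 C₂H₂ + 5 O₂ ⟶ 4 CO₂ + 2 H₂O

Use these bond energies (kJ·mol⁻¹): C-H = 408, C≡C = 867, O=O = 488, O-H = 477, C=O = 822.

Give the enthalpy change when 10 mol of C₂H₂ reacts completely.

ΔH = −13390 kJ

Bonds broken (reactants):
  C≡C: 2 × 867 = 1734
  C-H: 4 × 408 = 1632
  O=O: 5 × 488 = 2440
  Σ(broken) = 5806 kJ
Bonds formed (products):
  C=O: 8 × 822 = 6576
  O-H: 4 × 477 = 1908
  Σ(formed) = 8484 kJ
ΔH = Σ(broken) − Σ(formed) = 5806 − 8484 = −2678 kJ
For 5× the reaction as written: 5 × (−2678) = −13390 kJ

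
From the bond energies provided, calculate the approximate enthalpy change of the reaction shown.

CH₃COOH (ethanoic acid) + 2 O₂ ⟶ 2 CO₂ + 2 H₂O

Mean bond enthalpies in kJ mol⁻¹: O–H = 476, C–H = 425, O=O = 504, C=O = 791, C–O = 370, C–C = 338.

Bonds broken (reactants):
  C–C: 1 × 338 = 338
  C–H: 3 × 425 = 1275
  C–O: 1 × 370 = 370
  C=O: 1 × 791 = 791
  O–H: 1 × 476 = 476
  O=O: 2 × 504 = 1008
  Σ(broken) = 4258 kJ
Bonds formed (products):
  C=O: 4 × 791 = 3164
  O–H: 4 × 476 = 1904
  Σ(formed) = 5068 kJ
ΔH = Σ(broken) − Σ(formed) = 4258 − 5068 = −810 kJ

ΔH ≈ −810 kJ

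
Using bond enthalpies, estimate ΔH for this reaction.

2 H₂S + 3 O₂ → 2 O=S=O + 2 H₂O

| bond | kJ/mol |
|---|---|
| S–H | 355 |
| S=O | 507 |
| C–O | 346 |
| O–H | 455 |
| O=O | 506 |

ΔH ≈ −910 kJ

Bonds broken (reactants):
  O=O: 3 × 506 = 1518
  S–H: 4 × 355 = 1420
  Σ(broken) = 2938 kJ
Bonds formed (products):
  O–H: 4 × 455 = 1820
  S=O: 4 × 507 = 2028
  Σ(formed) = 3848 kJ
ΔH = Σ(broken) − Σ(formed) = 2938 − 3848 = −910 kJ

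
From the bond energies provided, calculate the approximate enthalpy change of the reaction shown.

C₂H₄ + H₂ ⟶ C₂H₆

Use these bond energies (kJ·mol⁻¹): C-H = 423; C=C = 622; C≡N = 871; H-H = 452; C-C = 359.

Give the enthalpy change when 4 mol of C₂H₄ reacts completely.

ΔH = −524 kJ

Bonds broken (reactants):
  C-H: 4 × 423 = 1692
  C=C: 1 × 622 = 622
  H-H: 1 × 452 = 452
  Σ(broken) = 2766 kJ
Bonds formed (products):
  C-C: 1 × 359 = 359
  C-H: 6 × 423 = 2538
  Σ(formed) = 2897 kJ
ΔH = Σ(broken) − Σ(formed) = 2766 − 2897 = −131 kJ
For 4× the reaction as written: 4 × (−131) = −524 kJ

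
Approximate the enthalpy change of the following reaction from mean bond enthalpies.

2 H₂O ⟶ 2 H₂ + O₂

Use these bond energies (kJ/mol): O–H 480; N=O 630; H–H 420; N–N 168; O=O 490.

Bonds broken (reactants):
  O–H: 4 × 480 = 1920
  Σ(broken) = 1920 kJ
Bonds formed (products):
  H–H: 2 × 420 = 840
  O=O: 1 × 490 = 490
  Σ(formed) = 1330 kJ
ΔH = Σ(broken) − Σ(formed) = 1920 − 1330 = +590 kJ

ΔH ≈ +590 kJ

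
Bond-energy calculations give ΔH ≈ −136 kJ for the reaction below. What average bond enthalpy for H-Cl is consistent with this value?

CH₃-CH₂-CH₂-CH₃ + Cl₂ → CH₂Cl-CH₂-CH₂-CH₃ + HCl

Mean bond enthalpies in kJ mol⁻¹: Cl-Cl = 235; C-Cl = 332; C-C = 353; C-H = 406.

D(H-Cl) ≈ 445 kJ/mol

Let D be the H-Cl bond energy.
Σ(broken) = 3×353 + 10×406 + 1×235 = 5354
Σ(formed) = 3×353 + 1×332 + 9×406 + 1×D = 5045 + D
ΔH = Σ(broken) − Σ(formed) = (5354) − (5045 + D) = +309 − D
Setting this equal to −136 kJ gives D = 445 kJ/mol.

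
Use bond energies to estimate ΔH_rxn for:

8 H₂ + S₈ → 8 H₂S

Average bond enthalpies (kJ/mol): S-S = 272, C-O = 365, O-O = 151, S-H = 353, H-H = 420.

ΔH ≈ −112 kJ

Bonds broken (reactants):
  H-H: 8 × 420 = 3360
  S-S: 8 × 272 = 2176
  Σ(broken) = 5536 kJ
Bonds formed (products):
  S-H: 16 × 353 = 5648
  Σ(formed) = 5648 kJ
ΔH = Σ(broken) − Σ(formed) = 5536 − 5648 = −112 kJ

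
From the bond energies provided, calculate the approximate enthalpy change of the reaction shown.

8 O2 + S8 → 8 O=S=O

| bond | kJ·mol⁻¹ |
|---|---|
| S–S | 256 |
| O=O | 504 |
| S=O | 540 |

Bonds broken (reactants):
  O=O: 8 × 504 = 4032
  S–S: 8 × 256 = 2048
  Σ(broken) = 6080 kJ
Bonds formed (products):
  S=O: 16 × 540 = 8640
  Σ(formed) = 8640 kJ
ΔH = Σ(broken) − Σ(formed) = 6080 − 8640 = −2560 kJ

ΔH ≈ −2560 kJ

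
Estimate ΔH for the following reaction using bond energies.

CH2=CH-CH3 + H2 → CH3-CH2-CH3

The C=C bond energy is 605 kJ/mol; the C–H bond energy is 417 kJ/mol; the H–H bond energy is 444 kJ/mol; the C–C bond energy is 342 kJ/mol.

ΔH ≈ −127 kJ

Bonds broken (reactants):
  C–C: 1 × 342 = 342
  C–H: 6 × 417 = 2502
  C=C: 1 × 605 = 605
  H–H: 1 × 444 = 444
  Σ(broken) = 3893 kJ
Bonds formed (products):
  C–C: 2 × 342 = 684
  C–H: 8 × 417 = 3336
  Σ(formed) = 4020 kJ
ΔH = Σ(broken) − Σ(formed) = 3893 − 4020 = −127 kJ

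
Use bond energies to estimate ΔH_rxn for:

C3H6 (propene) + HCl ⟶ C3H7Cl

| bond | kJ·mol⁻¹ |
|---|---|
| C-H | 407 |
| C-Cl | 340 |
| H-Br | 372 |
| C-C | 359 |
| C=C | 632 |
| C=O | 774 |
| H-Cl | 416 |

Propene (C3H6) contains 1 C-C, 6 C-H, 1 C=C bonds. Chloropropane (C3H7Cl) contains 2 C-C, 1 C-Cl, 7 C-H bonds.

ΔH ≈ −58 kJ

Bonds broken (reactants):
  C-C: 1 × 359 = 359
  C-H: 6 × 407 = 2442
  C=C: 1 × 632 = 632
  H-Cl: 1 × 416 = 416
  Σ(broken) = 3849 kJ
Bonds formed (products):
  C-C: 2 × 359 = 718
  C-Cl: 1 × 340 = 340
  C-H: 7 × 407 = 2849
  Σ(formed) = 3907 kJ
ΔH = Σ(broken) − Σ(formed) = 3849 − 3907 = −58 kJ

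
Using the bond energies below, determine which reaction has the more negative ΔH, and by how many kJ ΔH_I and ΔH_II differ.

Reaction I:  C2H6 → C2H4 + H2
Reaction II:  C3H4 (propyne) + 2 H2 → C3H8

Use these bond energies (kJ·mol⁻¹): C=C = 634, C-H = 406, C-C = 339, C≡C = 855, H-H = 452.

Reaction I:
  Bonds broken (reactants):
    C-C: 1 × 339 = 339
    C-H: 6 × 406 = 2436
    Σ(broken) = 2775 kJ
  Bonds formed (products):
    C-H: 4 × 406 = 1624
    C=C: 1 × 634 = 634
    H-H: 1 × 452 = 452
    Σ(formed) = 2710 kJ
  ΔH_I = 2775 − 2710 = +65 kJ
Reaction II:
  Bonds broken (reactants):
    C≡C: 1 × 855 = 855
    C-C: 1 × 339 = 339
    C-H: 4 × 406 = 1624
    H-H: 2 × 452 = 904
    Σ(broken) = 3722 kJ
  Bonds formed (products):
    C-C: 2 × 339 = 678
    C-H: 8 × 406 = 3248
    Σ(formed) = 3926 kJ
  ΔH_II = 3722 − 3926 = −204 kJ
ΔH_I − ΔH_II = +269 kJ, so reaction II has the more negative ΔH; |ΔH_I − ΔH_II| = 269 kJ.

Reaction II, by 269 kJ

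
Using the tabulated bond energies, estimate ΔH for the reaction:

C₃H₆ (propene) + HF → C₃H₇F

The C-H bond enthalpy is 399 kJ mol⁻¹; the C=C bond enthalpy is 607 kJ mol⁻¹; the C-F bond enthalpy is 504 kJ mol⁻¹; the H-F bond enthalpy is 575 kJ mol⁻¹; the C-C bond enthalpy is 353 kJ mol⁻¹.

ΔH ≈ −74 kJ

Bonds broken (reactants):
  C-C: 1 × 353 = 353
  C-H: 6 × 399 = 2394
  C=C: 1 × 607 = 607
  H-F: 1 × 575 = 575
  Σ(broken) = 3929 kJ
Bonds formed (products):
  C-C: 2 × 353 = 706
  C-F: 1 × 504 = 504
  C-H: 7 × 399 = 2793
  Σ(formed) = 4003 kJ
ΔH = Σ(broken) − Σ(formed) = 3929 − 4003 = −74 kJ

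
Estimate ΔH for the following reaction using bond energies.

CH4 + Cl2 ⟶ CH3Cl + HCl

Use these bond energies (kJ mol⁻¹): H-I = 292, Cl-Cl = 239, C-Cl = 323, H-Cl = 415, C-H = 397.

ΔH ≈ −102 kJ

Bonds broken (reactants):
  C-H: 4 × 397 = 1588
  Cl-Cl: 1 × 239 = 239
  Σ(broken) = 1827 kJ
Bonds formed (products):
  C-Cl: 1 × 323 = 323
  C-H: 3 × 397 = 1191
  H-Cl: 1 × 415 = 415
  Σ(formed) = 1929 kJ
ΔH = Σ(broken) − Σ(formed) = 1827 − 1929 = −102 kJ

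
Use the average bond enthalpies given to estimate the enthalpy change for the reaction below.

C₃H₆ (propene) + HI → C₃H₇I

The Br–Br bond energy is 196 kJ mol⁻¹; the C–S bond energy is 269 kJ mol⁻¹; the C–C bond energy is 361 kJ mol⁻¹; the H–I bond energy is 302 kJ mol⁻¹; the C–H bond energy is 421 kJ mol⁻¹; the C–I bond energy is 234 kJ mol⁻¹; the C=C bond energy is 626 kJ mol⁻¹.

ΔH ≈ −88 kJ

Bonds broken (reactants):
  C–C: 1 × 361 = 361
  C–H: 6 × 421 = 2526
  C=C: 1 × 626 = 626
  H–I: 1 × 302 = 302
  Σ(broken) = 3815 kJ
Bonds formed (products):
  C–C: 2 × 361 = 722
  C–H: 7 × 421 = 2947
  C–I: 1 × 234 = 234
  Σ(formed) = 3903 kJ
ΔH = Σ(broken) − Σ(formed) = 3815 − 3903 = −88 kJ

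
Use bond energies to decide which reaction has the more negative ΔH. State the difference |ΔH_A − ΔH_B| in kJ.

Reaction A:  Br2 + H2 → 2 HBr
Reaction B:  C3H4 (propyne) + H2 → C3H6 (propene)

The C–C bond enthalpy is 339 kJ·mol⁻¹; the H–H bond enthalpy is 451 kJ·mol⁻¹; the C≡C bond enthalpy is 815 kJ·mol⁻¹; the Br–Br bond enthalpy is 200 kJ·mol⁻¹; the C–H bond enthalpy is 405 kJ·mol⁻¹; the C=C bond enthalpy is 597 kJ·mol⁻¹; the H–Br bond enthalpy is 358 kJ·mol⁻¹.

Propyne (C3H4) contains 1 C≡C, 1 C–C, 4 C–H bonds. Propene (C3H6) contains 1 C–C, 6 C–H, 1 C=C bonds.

Reaction A:
  Bonds broken (reactants):
    Br–Br: 1 × 200 = 200
    H–H: 1 × 451 = 451
    Σ(broken) = 651 kJ
  Bonds formed (products):
    H–Br: 2 × 358 = 716
    Σ(formed) = 716 kJ
  ΔH_A = 651 − 716 = −65 kJ
Reaction B:
  Bonds broken (reactants):
    C≡C: 1 × 815 = 815
    C–C: 1 × 339 = 339
    C–H: 4 × 405 = 1620
    H–H: 1 × 451 = 451
    Σ(broken) = 3225 kJ
  Bonds formed (products):
    C–C: 1 × 339 = 339
    C–H: 6 × 405 = 2430
    C=C: 1 × 597 = 597
    Σ(formed) = 3366 kJ
  ΔH_B = 3225 − 3366 = −141 kJ
ΔH_A − ΔH_B = +76 kJ, so reaction B has the more negative ΔH; |ΔH_A − ΔH_B| = 76 kJ.

Reaction B, by 76 kJ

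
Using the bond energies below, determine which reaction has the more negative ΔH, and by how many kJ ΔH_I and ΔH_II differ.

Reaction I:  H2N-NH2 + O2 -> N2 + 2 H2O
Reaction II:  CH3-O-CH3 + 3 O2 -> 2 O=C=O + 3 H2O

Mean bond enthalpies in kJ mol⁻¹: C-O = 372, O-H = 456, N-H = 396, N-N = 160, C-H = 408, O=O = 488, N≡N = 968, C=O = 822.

Reaction I:
  Bonds broken (reactants):
    N-H: 4 × 396 = 1584
    N-N: 1 × 160 = 160
    O=O: 1 × 488 = 488
    Σ(broken) = 2232 kJ
  Bonds formed (products):
    N≡N: 1 × 968 = 968
    O-H: 4 × 456 = 1824
    Σ(formed) = 2792 kJ
  ΔH_I = 2232 − 2792 = −560 kJ
Reaction II:
  Bonds broken (reactants):
    C-H: 6 × 408 = 2448
    C-O: 2 × 372 = 744
    O=O: 3 × 488 = 1464
    Σ(broken) = 4656 kJ
  Bonds formed (products):
    C=O: 4 × 822 = 3288
    O-H: 6 × 456 = 2736
    Σ(formed) = 6024 kJ
  ΔH_II = 4656 − 6024 = −1368 kJ
ΔH_I − ΔH_II = +808 kJ, so reaction II has the more negative ΔH; |ΔH_I − ΔH_II| = 808 kJ.

Reaction II, by 808 kJ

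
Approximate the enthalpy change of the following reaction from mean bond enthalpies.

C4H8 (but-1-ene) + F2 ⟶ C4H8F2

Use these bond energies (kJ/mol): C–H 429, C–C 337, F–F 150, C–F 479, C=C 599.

Bonds broken (reactants):
  C–C: 2 × 337 = 674
  C–H: 8 × 429 = 3432
  C=C: 1 × 599 = 599
  F–F: 1 × 150 = 150
  Σ(broken) = 4855 kJ
Bonds formed (products):
  C–C: 3 × 337 = 1011
  C–F: 2 × 479 = 958
  C–H: 8 × 429 = 3432
  Σ(formed) = 5401 kJ
ΔH = Σ(broken) − Σ(formed) = 4855 − 5401 = −546 kJ

ΔH ≈ −546 kJ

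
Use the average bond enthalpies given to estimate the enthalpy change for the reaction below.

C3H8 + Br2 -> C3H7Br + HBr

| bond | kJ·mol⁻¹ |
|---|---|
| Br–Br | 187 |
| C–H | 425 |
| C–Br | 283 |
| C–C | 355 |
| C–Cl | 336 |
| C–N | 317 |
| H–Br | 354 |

ΔH ≈ −25 kJ

Bonds broken (reactants):
  Br–Br: 1 × 187 = 187
  C–C: 2 × 355 = 710
  C–H: 8 × 425 = 3400
  Σ(broken) = 4297 kJ
Bonds formed (products):
  C–Br: 1 × 283 = 283
  C–C: 2 × 355 = 710
  C–H: 7 × 425 = 2975
  H–Br: 1 × 354 = 354
  Σ(formed) = 4322 kJ
ΔH = Σ(broken) − Σ(formed) = 4297 − 4322 = −25 kJ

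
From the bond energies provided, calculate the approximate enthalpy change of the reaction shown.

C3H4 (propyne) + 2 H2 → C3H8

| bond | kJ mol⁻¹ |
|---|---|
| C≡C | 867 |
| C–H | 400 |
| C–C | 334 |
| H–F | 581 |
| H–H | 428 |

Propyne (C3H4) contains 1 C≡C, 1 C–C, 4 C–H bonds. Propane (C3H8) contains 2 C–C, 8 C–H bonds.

Bonds broken (reactants):
  C≡C: 1 × 867 = 867
  C–C: 1 × 334 = 334
  C–H: 4 × 400 = 1600
  H–H: 2 × 428 = 856
  Σ(broken) = 3657 kJ
Bonds formed (products):
  C–C: 2 × 334 = 668
  C–H: 8 × 400 = 3200
  Σ(formed) = 3868 kJ
ΔH = Σ(broken) − Σ(formed) = 3657 − 3868 = −211 kJ

ΔH ≈ −211 kJ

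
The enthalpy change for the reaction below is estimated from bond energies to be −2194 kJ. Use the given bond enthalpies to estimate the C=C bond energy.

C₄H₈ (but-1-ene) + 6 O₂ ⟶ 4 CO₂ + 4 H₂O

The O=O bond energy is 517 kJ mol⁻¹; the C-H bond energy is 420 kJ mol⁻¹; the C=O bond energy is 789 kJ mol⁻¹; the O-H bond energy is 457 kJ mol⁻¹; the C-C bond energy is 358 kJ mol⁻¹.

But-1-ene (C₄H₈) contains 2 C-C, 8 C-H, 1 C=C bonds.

Let D be the C=C bond energy.
Σ(broken) = 2×358 + 8×420 + 1×D + 6×517 = 7178 + D
Σ(formed) = 8×789 + 8×457 = 9968
ΔH = Σ(broken) − Σ(formed) = (7178 + D) − (9968) = −2790 + D
Setting this equal to −2194 kJ gives D = 596 kJ/mol.

D(C=C) ≈ 596 kJ/mol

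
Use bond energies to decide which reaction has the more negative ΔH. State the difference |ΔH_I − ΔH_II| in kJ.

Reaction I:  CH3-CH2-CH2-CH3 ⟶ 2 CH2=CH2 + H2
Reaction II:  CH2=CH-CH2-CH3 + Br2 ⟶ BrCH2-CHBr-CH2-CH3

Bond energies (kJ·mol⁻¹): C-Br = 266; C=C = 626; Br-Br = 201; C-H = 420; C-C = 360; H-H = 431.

Reaction II, by 302 kJ

Reaction I:
  Bonds broken (reactants):
    C-C: 3 × 360 = 1080
    C-H: 10 × 420 = 4200
    Σ(broken) = 5280 kJ
  Bonds formed (products):
    C-H: 8 × 420 = 3360
    C=C: 2 × 626 = 1252
    H-H: 1 × 431 = 431
    Σ(formed) = 5043 kJ
  ΔH_I = 5280 − 5043 = +237 kJ
Reaction II:
  Bonds broken (reactants):
    Br-Br: 1 × 201 = 201
    C-C: 2 × 360 = 720
    C-H: 8 × 420 = 3360
    C=C: 1 × 626 = 626
    Σ(broken) = 4907 kJ
  Bonds formed (products):
    C-Br: 2 × 266 = 532
    C-C: 3 × 360 = 1080
    C-H: 8 × 420 = 3360
    Σ(formed) = 4972 kJ
  ΔH_II = 4907 − 4972 = −65 kJ
ΔH_I − ΔH_II = +302 kJ, so reaction II has the more negative ΔH; |ΔH_I − ΔH_II| = 302 kJ.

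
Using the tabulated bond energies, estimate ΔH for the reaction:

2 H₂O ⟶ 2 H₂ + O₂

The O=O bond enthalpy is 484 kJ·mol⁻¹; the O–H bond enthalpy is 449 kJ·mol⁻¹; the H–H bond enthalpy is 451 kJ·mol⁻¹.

ΔH ≈ +410 kJ

Bonds broken (reactants):
  O–H: 4 × 449 = 1796
  Σ(broken) = 1796 kJ
Bonds formed (products):
  H–H: 2 × 451 = 902
  O=O: 1 × 484 = 484
  Σ(formed) = 1386 kJ
ΔH = Σ(broken) − Σ(formed) = 1796 − 1386 = +410 kJ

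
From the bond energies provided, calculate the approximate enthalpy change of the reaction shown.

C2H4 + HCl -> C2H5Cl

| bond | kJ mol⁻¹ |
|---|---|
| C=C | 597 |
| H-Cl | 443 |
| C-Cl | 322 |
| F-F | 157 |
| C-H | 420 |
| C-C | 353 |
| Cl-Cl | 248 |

Bonds broken (reactants):
  C-H: 4 × 420 = 1680
  C=C: 1 × 597 = 597
  H-Cl: 1 × 443 = 443
  Σ(broken) = 2720 kJ
Bonds formed (products):
  C-C: 1 × 353 = 353
  C-Cl: 1 × 322 = 322
  C-H: 5 × 420 = 2100
  Σ(formed) = 2775 kJ
ΔH = Σ(broken) − Σ(formed) = 2720 − 2775 = −55 kJ

ΔH ≈ −55 kJ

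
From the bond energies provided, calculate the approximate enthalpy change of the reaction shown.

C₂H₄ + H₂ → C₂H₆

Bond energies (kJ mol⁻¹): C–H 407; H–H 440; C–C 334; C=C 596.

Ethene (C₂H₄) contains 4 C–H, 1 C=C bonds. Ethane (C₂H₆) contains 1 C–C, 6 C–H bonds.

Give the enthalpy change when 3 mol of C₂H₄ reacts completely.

Bonds broken (reactants):
  C–H: 4 × 407 = 1628
  C=C: 1 × 596 = 596
  H–H: 1 × 440 = 440
  Σ(broken) = 2664 kJ
Bonds formed (products):
  C–C: 1 × 334 = 334
  C–H: 6 × 407 = 2442
  Σ(formed) = 2776 kJ
ΔH = Σ(broken) − Σ(formed) = 2664 − 2776 = −112 kJ
For 3× the reaction as written: 3 × (−112) = −336 kJ

ΔH = −336 kJ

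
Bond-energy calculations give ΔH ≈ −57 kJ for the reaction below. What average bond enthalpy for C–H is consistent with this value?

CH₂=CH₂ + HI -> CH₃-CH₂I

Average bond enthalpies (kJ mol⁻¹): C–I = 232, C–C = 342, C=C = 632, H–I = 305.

Let D be the C–H bond energy.
Σ(broken) = 4×D + 1×632 + 1×305 = 937 + 4D
Σ(formed) = 1×342 + 5×D + 1×232 = 574 + 5D
ΔH = Σ(broken) − Σ(formed) = (937 + 4D) − (574 + 5D) = +363 − D
Setting this equal to −57 kJ gives D = 420 kJ/mol.

D(C–H) ≈ 420 kJ/mol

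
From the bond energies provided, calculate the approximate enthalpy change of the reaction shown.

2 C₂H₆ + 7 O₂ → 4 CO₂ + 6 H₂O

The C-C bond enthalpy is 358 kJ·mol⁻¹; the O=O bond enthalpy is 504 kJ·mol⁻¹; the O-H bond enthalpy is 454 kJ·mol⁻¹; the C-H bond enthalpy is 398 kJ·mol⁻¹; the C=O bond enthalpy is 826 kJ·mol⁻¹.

Bonds broken (reactants):
  C-C: 2 × 358 = 716
  C-H: 12 × 398 = 4776
  O=O: 7 × 504 = 3528
  Σ(broken) = 9020 kJ
Bonds formed (products):
  C=O: 8 × 826 = 6608
  O-H: 12 × 454 = 5448
  Σ(formed) = 12056 kJ
ΔH = Σ(broken) − Σ(formed) = 9020 − 12056 = −3036 kJ

ΔH ≈ −3036 kJ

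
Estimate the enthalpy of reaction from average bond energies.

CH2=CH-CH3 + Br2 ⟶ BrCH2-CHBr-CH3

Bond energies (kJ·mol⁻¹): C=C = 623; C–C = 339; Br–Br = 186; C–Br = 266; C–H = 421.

Bonds broken (reactants):
  Br–Br: 1 × 186 = 186
  C–C: 1 × 339 = 339
  C–H: 6 × 421 = 2526
  C=C: 1 × 623 = 623
  Σ(broken) = 3674 kJ
Bonds formed (products):
  C–Br: 2 × 266 = 532
  C–C: 2 × 339 = 678
  C–H: 6 × 421 = 2526
  Σ(formed) = 3736 kJ
ΔH = Σ(broken) − Σ(formed) = 3674 − 3736 = −62 kJ

ΔH ≈ −62 kJ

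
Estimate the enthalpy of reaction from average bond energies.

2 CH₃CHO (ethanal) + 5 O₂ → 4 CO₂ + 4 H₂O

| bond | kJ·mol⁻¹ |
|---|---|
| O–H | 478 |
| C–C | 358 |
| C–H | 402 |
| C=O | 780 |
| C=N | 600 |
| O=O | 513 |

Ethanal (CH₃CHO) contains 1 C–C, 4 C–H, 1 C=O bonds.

ΔH ≈ −2007 kJ

Bonds broken (reactants):
  C–C: 2 × 358 = 716
  C–H: 8 × 402 = 3216
  C=O: 2 × 780 = 1560
  O=O: 5 × 513 = 2565
  Σ(broken) = 8057 kJ
Bonds formed (products):
  C=O: 8 × 780 = 6240
  O–H: 8 × 478 = 3824
  Σ(formed) = 10064 kJ
ΔH = Σ(broken) − Σ(formed) = 8057 − 10064 = −2007 kJ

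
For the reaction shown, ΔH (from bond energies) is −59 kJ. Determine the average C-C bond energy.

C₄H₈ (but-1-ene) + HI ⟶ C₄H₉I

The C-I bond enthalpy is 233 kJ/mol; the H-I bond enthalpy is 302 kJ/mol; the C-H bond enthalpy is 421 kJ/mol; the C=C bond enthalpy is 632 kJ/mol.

D(C-C) ≈ 339 kJ/mol

Let D be the C-C bond energy.
Σ(broken) = 2×D + 8×421 + 1×632 + 1×302 = 4302 + 2D
Σ(formed) = 3×D + 9×421 + 1×233 = 4022 + 3D
ΔH = Σ(broken) − Σ(formed) = (4302 + 2D) − (4022 + 3D) = +280 − D
Setting this equal to −59 kJ gives D = 339 kJ/mol.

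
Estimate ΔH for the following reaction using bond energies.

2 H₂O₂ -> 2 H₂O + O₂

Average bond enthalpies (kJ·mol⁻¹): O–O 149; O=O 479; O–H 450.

Bonds broken (reactants):
  O–H: 4 × 450 = 1800
  O–O: 2 × 149 = 298
  Σ(broken) = 2098 kJ
Bonds formed (products):
  O–H: 4 × 450 = 1800
  O=O: 1 × 479 = 479
  Σ(formed) = 2279 kJ
ΔH = Σ(broken) − Σ(formed) = 2098 − 2279 = −181 kJ

ΔH ≈ −181 kJ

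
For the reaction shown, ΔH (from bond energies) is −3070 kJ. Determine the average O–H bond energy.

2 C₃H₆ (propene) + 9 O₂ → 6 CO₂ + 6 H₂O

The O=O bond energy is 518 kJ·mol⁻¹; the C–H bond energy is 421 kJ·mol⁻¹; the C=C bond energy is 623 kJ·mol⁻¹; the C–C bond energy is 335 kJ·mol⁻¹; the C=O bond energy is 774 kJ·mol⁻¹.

Let D be the O–H bond energy.
Σ(broken) = 2×335 + 12×421 + 2×623 + 9×518 = 11630
Σ(formed) = 12×774 + 12×D = 9288 + 12D
ΔH = Σ(broken) − Σ(formed) = (11630) − (9288 + 12D) = +2342 − 12D
Setting this equal to −3070 kJ gives 12D = 5412, so D = 451 kJ/mol.

D(O–H) ≈ 451 kJ/mol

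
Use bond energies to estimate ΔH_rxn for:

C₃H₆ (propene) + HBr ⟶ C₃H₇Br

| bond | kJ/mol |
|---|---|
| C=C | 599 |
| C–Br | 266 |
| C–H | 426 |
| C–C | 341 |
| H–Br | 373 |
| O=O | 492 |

Bonds broken (reactants):
  C–C: 1 × 341 = 341
  C–H: 6 × 426 = 2556
  C=C: 1 × 599 = 599
  H–Br: 1 × 373 = 373
  Σ(broken) = 3869 kJ
Bonds formed (products):
  C–Br: 1 × 266 = 266
  C–C: 2 × 341 = 682
  C–H: 7 × 426 = 2982
  Σ(formed) = 3930 kJ
ΔH = Σ(broken) − Σ(formed) = 3869 − 3930 = −61 kJ

ΔH ≈ −61 kJ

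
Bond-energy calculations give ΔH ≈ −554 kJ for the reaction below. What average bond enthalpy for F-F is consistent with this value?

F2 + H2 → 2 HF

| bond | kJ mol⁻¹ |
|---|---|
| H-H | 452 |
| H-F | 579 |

Let D be the F-F bond energy.
Σ(broken) = 1×D + 1×452 = 452 + D
Σ(formed) = 2×579 = 1158
ΔH = Σ(broken) − Σ(formed) = (452 + D) − (1158) = −706 + D
Setting this equal to −554 kJ gives D = 152 kJ/mol.

D(F-F) ≈ 152 kJ/mol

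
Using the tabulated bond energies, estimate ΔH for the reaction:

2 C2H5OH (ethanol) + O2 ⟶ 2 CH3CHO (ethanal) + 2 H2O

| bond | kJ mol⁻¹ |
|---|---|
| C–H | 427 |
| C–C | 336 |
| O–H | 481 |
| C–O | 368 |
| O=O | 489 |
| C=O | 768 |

ΔH ≈ −419 kJ

Bonds broken (reactants):
  C–C: 2 × 336 = 672
  C–H: 10 × 427 = 4270
  C–O: 2 × 368 = 736
  O–H: 2 × 481 = 962
  O=O: 1 × 489 = 489
  Σ(broken) = 7129 kJ
Bonds formed (products):
  C–C: 2 × 336 = 672
  C–H: 8 × 427 = 3416
  C=O: 2 × 768 = 1536
  O–H: 4 × 481 = 1924
  Σ(formed) = 7548 kJ
ΔH = Σ(broken) − Σ(formed) = 7129 − 7548 = −419 kJ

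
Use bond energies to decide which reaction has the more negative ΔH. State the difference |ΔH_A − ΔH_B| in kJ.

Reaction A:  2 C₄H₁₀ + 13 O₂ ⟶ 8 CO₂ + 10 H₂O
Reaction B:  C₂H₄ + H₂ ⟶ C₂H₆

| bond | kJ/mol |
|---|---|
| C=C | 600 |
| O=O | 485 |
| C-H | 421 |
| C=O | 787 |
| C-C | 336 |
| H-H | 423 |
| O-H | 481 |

Reaction A, by 5316 kJ

Reaction A:
  Bonds broken (reactants):
    C-C: 6 × 336 = 2016
    C-H: 20 × 421 = 8420
    O=O: 13 × 485 = 6305
    Σ(broken) = 16741 kJ
  Bonds formed (products):
    C=O: 16 × 787 = 12592
    O-H: 20 × 481 = 9620
    Σ(formed) = 22212 kJ
  ΔH_A = 16741 − 22212 = −5471 kJ
Reaction B:
  Bonds broken (reactants):
    C-H: 4 × 421 = 1684
    C=C: 1 × 600 = 600
    H-H: 1 × 423 = 423
    Σ(broken) = 2707 kJ
  Bonds formed (products):
    C-C: 1 × 336 = 336
    C-H: 6 × 421 = 2526
    Σ(formed) = 2862 kJ
  ΔH_B = 2707 − 2862 = −155 kJ
ΔH_A − ΔH_B = −5316 kJ, so reaction A has the more negative ΔH; |ΔH_A − ΔH_B| = 5316 kJ.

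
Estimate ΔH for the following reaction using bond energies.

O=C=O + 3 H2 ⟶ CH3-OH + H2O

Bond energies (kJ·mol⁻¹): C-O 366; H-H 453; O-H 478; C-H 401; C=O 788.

Bonds broken (reactants):
  C=O: 2 × 788 = 1576
  H-H: 3 × 453 = 1359
  Σ(broken) = 2935 kJ
Bonds formed (products):
  C-H: 3 × 401 = 1203
  C-O: 1 × 366 = 366
  O-H: 3 × 478 = 1434
  Σ(formed) = 3003 kJ
ΔH = Σ(broken) − Σ(formed) = 2935 − 3003 = −68 kJ

ΔH ≈ −68 kJ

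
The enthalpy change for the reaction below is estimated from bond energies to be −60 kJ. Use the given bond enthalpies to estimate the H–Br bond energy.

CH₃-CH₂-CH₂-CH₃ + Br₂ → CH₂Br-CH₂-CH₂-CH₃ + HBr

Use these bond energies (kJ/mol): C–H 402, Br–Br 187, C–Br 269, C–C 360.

D(H–Br) ≈ 380 kJ/mol

Let D be the H–Br bond energy.
Σ(broken) = 1×187 + 3×360 + 10×402 = 5287
Σ(formed) = 1×269 + 3×360 + 9×402 + 1×D = 4967 + D
ΔH = Σ(broken) − Σ(formed) = (5287) − (4967 + D) = +320 − D
Setting this equal to −60 kJ gives D = 380 kJ/mol.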